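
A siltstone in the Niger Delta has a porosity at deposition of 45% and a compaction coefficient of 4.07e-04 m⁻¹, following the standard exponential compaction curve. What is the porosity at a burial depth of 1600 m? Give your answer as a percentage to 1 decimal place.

23.5%

Working in km (1 km = 1000 m; β in km⁻¹ = β in m⁻¹ × 1000):
phi = phi₀·exp(−β·d) = 0.45 × exp(−0.407 × 1.6) = 0.45 × exp(−0.6512)
  = 0.45 × 0.5214 = 0.2346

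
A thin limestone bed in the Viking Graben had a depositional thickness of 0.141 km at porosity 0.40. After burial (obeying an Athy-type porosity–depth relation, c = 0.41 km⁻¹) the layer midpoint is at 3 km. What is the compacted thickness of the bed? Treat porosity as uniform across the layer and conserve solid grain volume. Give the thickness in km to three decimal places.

Porosity at 3 km: n = 0.4·exp(−0.41×3) = 0.1169
Solid-volume conservation: h(1−n) = h₀(1−n₀) ⇒ h = h₀·(1−n₀)/(1−n)
h = 0.141 × (1 − 0.4)/(1 − 0.1169) = 0.141 × 0.6794 = 0.0958 km

0.096 km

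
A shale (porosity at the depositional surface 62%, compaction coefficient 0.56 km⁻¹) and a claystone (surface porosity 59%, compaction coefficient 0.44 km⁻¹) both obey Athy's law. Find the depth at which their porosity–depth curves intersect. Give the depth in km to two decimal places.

0.41 km

Set phi₀ₐ e^(−kₐZ) = phi₀ᵦ e^(−kᵦZ) ⇒ ln(phi₀ₐ/phi₀ᵦ) = (kₐ − kᵦ)·Z
Z = ln(0.62/0.59) / (0.56 − 0.44) = 0.0496 / 0.12 = 0.413 km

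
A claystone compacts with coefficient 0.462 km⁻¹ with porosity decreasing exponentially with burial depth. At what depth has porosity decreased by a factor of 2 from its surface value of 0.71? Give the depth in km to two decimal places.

1.50 km

phi/phi₀ = 1/2 ⇒ exp(−β·d) = 1/2 ⇒ d = ln(2) / β
d = 0.6931 / 0.462 = 1.500 km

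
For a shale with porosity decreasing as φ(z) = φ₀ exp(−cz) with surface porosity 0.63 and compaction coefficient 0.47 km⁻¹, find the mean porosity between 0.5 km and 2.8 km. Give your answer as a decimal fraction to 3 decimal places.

⟨φ⟩ = (1/(z₂−z₁)) ∫ φ₀ e^(−cz) dz = φ₀·(e^(−c·z₁) − e^(−c·z₂)) / (c·(z₂−z₁))
e^(−0.47×0.5) = 0.7906; e^(−0.47×2.8) = 0.2682
⟨φ⟩ = 0.63 × (0.7906 − 0.2682) / (0.47 × 2.3) = 0.63 × 0.4832 = 0.3044

0.304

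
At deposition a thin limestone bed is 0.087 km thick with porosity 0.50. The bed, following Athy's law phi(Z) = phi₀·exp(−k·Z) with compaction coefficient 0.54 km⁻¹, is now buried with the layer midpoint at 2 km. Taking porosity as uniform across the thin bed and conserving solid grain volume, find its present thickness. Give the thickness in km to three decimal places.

Porosity at 2 km: phi = 0.5·exp(−0.54×2) = 0.1698
Solid-volume conservation: h(1−phi) = h₀(1−phi₀) ⇒ h = h₀·(1−phi₀)/(1−phi)
h = 0.087 × (1 − 0.5)/(1 − 0.1698) = 0.087 × 0.6023 = 0.0524 km

0.052 km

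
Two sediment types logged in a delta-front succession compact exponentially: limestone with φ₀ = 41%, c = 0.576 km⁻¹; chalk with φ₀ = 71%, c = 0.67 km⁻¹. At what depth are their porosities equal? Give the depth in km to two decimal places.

5.84 km

Set φ₀ₐ e^(−cₐZ) = φ₀ᵦ e^(−cᵦZ) ⇒ ln(φ₀ₐ/φ₀ᵦ) = (cₐ − cᵦ)·Z
Z = ln(0.41/0.71) / (0.576 − 0.67) = -0.5491 / -0.094 = 5.842 km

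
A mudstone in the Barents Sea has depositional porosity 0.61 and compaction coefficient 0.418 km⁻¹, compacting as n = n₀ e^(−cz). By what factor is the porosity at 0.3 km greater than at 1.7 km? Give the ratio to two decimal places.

1.80

n(z₁)/n(z₂) = e^(−c·z₁)/e^(−c·z₂) = e^{c(z₂−z₁)}
= exp(0.418 × 1.4) = exp(0.5852) = 1.7954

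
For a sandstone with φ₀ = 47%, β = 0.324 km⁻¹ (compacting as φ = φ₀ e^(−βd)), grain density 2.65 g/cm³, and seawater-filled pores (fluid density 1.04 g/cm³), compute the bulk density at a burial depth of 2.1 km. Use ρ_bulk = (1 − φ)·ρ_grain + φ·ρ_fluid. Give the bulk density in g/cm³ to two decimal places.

Porosity at depth: φ = 0.47·exp(−0.324×2.1) = 0.47×0.5064 = 0.2380
Bulk density: ρ_b = (1−φ)ρ_g + φ·ρ_f = 0.7620×2.65 + 0.2380×1.04
       = 2.019 + 0.248 = 2.267 g/cm³

2.27 g/cm³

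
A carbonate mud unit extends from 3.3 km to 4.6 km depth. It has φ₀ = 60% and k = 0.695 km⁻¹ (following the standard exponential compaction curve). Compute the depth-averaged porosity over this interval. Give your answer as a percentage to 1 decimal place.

⟨φ⟩ = (1/(Z₂−Z₁)) ∫ φ₀ e^(−kZ) dZ = φ₀·(e^(−k·Z₁) − e^(−k·Z₂)) / (k·(Z₂−Z₁))
e^(−0.695×3.3) = 0.1009; e^(−0.695×4.6) = 0.0409
⟨φ⟩ = 0.6 × (0.1009 − 0.0409) / (0.695 × 1.3) = 0.6 × 0.0664 = 0.0399

4.0%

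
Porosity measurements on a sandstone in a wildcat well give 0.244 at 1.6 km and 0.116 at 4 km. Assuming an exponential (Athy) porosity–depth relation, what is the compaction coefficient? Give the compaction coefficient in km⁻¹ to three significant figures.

Athy: φ(d) = φ₀ e^(−kd) ⇒ φ₁/φ₂ = e^{k(d₂−d₁)} ⇒ k = ln(φ₁/φ₂)/(d₂−d₁)
k = ln(0.244/0.116) / (4 − 1.6) = ln(2.103) / 2.4 = 0.7436 / 2.4 = 0.3098 km⁻¹

0.310 km⁻¹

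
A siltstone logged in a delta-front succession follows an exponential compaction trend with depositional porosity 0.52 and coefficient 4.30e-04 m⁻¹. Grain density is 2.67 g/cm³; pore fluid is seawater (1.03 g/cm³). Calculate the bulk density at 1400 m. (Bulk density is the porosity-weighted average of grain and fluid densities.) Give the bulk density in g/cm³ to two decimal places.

2.20 g/cm³

Working in km (1 km = 1000 m; c in km⁻¹ = c in m⁻¹ × 1000):
Porosity at depth: n = 0.52·exp(−0.43×1.4) = 0.52×0.5477 = 0.2848
Bulk density: ρ_b = (1−n)ρ_g + n·ρ_f = 0.7152×2.67 + 0.2848×1.03
       = 1.910 + 0.293 = 2.203 g/cm³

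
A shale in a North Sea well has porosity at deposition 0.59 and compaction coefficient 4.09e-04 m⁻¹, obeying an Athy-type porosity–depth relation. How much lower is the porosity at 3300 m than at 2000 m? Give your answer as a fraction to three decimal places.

Working in km (1 km = 1000 m; β in km⁻¹ = β in m⁻¹ × 1000):
φ(2) = 0.59·e^(−0.409×2) = 0.2604
φ(3.3) = 0.59·e^(−0.409×3.3) = 0.1530
Δφ = 0.2604 − 0.1530 = 0.1074

0.107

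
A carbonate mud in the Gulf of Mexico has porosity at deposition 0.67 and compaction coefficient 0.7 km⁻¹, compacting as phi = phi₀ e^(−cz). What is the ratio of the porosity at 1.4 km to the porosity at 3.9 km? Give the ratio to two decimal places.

phi(z₁)/phi(z₂) = e^(−c·z₁)/e^(−c·z₂) = e^{c(z₂−z₁)}
= exp(0.7 × 2.5) = exp(1.75) = 5.7546

5.75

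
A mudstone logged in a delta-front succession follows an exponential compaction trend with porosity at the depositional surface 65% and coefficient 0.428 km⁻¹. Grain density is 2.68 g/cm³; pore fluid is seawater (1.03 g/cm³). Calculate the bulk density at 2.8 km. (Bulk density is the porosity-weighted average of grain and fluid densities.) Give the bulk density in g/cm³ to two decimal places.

2.36 g/cm³

Porosity at depth: φ = 0.65·exp(−0.428×2.8) = 0.65×0.3017 = 0.1961
Bulk density: ρ_b = (1−φ)ρ_g + φ·ρ_f = 0.8039×2.68 + 0.1961×1.03
       = 2.154 + 0.202 = 2.356 g/cm³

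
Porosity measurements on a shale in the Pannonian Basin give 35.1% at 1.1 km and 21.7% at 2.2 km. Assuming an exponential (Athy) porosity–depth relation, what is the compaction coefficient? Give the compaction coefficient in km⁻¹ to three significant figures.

0.437 km⁻¹

Athy: phi(d) = phi₀ e^(−kd) ⇒ phi₁/phi₂ = e^{k(d₂−d₁)} ⇒ k = ln(phi₁/phi₂)/(d₂−d₁)
k = ln(0.351/0.217) / (2.2 − 1.1) = ln(1.618) / 1.1 = 0.4809 / 1.1 = 0.4372 km⁻¹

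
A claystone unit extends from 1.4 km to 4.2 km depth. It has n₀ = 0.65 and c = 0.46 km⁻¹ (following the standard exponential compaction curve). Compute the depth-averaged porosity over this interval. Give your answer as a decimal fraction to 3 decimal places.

0.192

⟨n⟩ = (1/(z₂−z₁)) ∫ n₀ e^(−cz) dz = n₀·(e^(−c·z₁) − e^(−c·z₂)) / (c·(z₂−z₁))
e^(−0.46×1.4) = 0.5252; e^(−0.46×4.2) = 0.1449
⟨n⟩ = 0.65 × (0.5252 − 0.1449) / (0.46 × 2.8) = 0.65 × 0.2953 = 0.1919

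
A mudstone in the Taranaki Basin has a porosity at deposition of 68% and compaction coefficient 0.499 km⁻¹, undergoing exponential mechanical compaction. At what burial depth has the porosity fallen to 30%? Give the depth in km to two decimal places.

Invert Athy's law: d = ln(phi₀/phi) / k
d = ln(0.68/0.3) / 0.499 = ln(2.267) / 0.499 = 0.8183 / 0.499 = 1.640 km

1.64 km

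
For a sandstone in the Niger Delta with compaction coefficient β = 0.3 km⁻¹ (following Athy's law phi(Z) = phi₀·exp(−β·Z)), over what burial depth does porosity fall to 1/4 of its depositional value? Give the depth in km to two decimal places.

4.62 km

phi/phi₀ = 1/4 ⇒ exp(−β·Z) = 1/4 ⇒ Z = ln(4) / β
Z = 1.3863 / 0.3 = 4.621 km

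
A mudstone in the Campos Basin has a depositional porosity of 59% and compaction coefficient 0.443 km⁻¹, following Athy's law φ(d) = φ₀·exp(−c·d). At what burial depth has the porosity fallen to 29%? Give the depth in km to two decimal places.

1.60 km

Invert Athy's law: d = ln(φ₀/φ) / c
d = ln(0.59/0.29) / 0.443 = ln(2.034) / 0.443 = 0.7102 / 0.443 = 1.603 km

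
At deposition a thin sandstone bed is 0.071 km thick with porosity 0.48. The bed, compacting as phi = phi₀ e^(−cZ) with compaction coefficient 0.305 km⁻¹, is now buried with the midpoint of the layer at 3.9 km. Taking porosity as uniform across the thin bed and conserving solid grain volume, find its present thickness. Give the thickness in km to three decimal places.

0.043 km

Porosity at 3.9 km: phi = 0.48·exp(−0.305×3.9) = 0.1461
Solid-volume conservation: h(1−phi) = h₀(1−phi₀) ⇒ h = h₀·(1−phi₀)/(1−phi)
h = 0.071 × (1 − 0.48)/(1 − 0.1461) = 0.071 × 0.6090 = 0.0432 km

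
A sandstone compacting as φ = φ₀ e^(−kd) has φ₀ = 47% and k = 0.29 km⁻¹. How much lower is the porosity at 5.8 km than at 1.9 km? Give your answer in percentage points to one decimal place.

18.3 percentage points

φ(1.9) = 0.47·e^(−0.29×1.9) = 0.2709
φ(5.8) = 0.47·e^(−0.29×5.8) = 0.0874
Δφ = 0.2709 − 0.0874 = 0.1835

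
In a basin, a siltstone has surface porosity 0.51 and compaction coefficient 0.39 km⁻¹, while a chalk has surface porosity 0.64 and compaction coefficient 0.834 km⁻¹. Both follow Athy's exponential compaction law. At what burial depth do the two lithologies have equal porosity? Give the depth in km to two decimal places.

Set n₀ₐ e^(−kₐd) = n₀ᵦ e^(−kᵦd) ⇒ ln(n₀ₐ/n₀ᵦ) = (kₐ − kᵦ)·d
d = ln(0.51/0.64) / (0.39 − 0.834) = -0.2271 / -0.444 = 0.511 km

0.51 km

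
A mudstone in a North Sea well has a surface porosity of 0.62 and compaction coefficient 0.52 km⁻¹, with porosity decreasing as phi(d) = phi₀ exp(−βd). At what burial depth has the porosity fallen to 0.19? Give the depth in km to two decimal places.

Invert Athy's law: d = ln(phi₀/phi) / β
d = ln(0.62/0.19) / 0.52 = ln(3.263) / 0.52 = 1.1827 / 0.52 = 2.274 km

2.27 km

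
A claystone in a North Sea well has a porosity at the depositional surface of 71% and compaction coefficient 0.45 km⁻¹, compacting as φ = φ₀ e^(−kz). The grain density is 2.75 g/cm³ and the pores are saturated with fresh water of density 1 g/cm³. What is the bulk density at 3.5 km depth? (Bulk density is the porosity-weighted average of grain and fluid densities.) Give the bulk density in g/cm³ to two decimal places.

Porosity at depth: φ = 0.71·exp(−0.45×3.5) = 0.71×0.2070 = 0.1470
Bulk density: ρ_b = (1−φ)ρ_g + φ·ρ_f = 0.8530×2.75 + 0.1470×1
       = 2.346 + 0.147 = 2.493 g/cm³

2.49 g/cm³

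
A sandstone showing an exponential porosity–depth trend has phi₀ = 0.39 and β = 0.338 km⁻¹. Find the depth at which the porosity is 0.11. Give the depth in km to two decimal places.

Invert Athy's law: z = ln(phi₀/phi) / β
z = ln(0.39/0.11) / 0.338 = ln(3.545) / 0.338 = 1.2657 / 0.338 = 3.745 km

3.74 km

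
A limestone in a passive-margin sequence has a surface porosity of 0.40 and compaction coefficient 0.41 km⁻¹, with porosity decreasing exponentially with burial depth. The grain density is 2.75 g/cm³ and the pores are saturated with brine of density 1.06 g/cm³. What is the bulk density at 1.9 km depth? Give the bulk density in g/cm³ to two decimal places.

2.44 g/cm³

Porosity at depth: φ = 0.4·exp(−0.41×1.9) = 0.4×0.4589 = 0.1835
Bulk density: ρ_b = (1−φ)ρ_g + φ·ρ_f = 0.8165×2.75 + 0.1835×1.06
       = 2.245 + 0.195 = 2.440 g/cm³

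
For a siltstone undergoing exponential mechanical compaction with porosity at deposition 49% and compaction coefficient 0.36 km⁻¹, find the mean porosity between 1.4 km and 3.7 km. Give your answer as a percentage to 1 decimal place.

⟨n⟩ = (1/(z₂−z₁)) ∫ n₀ e^(−kz) dz = n₀·(e^(−k·z₁) − e^(−k·z₂)) / (k·(z₂−z₁))
e^(−0.36×1.4) = 0.6041; e^(−0.36×3.7) = 0.2639
⟨n⟩ = 0.49 × (0.6041 − 0.2639) / (0.36 × 2.3) = 0.49 × 0.4108 = 0.2013

20.1%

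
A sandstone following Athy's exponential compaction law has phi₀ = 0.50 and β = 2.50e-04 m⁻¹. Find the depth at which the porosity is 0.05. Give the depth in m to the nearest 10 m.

Working in km (1 km = 1000 m; β in km⁻¹ = β in m⁻¹ × 1000):
Invert Athy's law: d = ln(phi₀/phi) / β
d = ln(0.5/0.05) / 0.25 = ln(10) / 0.25 = 2.3026 / 0.25 = 9.210 km

9210 m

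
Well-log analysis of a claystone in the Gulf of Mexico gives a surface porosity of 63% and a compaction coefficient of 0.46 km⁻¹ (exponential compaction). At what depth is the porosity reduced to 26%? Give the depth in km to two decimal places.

1.92 km

Invert Athy's law: z = ln(n₀/n) / k
z = ln(0.63/0.26) / 0.46 = ln(2.423) / 0.46 = 0.8850 / 0.46 = 1.924 km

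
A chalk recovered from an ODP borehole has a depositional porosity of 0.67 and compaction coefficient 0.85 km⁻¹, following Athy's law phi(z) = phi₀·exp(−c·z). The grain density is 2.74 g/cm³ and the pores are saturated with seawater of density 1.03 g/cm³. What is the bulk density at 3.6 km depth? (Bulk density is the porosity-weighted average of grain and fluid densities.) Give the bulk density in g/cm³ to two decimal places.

Porosity at depth: phi = 0.67·exp(−0.85×3.6) = 0.67×0.0469 = 0.0314
Bulk density: ρ_b = (1−phi)ρ_g + phi·ρ_f = 0.9686×2.74 + 0.0314×1.03
       = 2.654 + 0.032 = 2.686 g/cm³

2.69 g/cm³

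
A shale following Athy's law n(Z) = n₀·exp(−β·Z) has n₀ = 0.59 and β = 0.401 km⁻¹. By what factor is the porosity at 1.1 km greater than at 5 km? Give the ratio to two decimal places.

4.78

n(Z₁)/n(Z₂) = e^(−β·Z₁)/e^(−β·Z₂) = e^{β(Z₂−Z₁)}
= exp(0.401 × 3.9) = exp(1.564) = 4.7774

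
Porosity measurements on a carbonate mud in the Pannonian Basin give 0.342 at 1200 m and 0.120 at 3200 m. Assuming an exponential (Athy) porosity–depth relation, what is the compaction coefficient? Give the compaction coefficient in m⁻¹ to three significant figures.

Working in km (1 km = 1000 m; c in km⁻¹ = c in m⁻¹ × 1000):
Athy: n(Z) = n₀ e^(−cZ) ⇒ n₁/n₂ = e^{c(Z₂−Z₁)} ⇒ c = ln(n₁/n₂)/(Z₂−Z₁)
c = ln(0.342/0.12) / (3.2 − 1.2) = ln(2.85) / 2 = 1.0473 / 2 = 0.5237 km⁻¹

0.000524 m⁻¹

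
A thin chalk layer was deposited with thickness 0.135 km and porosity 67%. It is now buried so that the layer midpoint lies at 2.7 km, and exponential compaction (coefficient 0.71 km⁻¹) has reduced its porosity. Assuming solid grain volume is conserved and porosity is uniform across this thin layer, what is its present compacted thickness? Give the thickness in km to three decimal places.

Porosity at 2.7 km: φ = 0.67·exp(−0.71×2.7) = 0.0985
Solid-volume conservation: h(1−φ) = h₀(1−φ₀) ⇒ h = h₀·(1−φ₀)/(1−φ)
h = 0.135 × (1 − 0.67)/(1 − 0.0985) = 0.135 × 0.3661 = 0.0494 km

0.049 km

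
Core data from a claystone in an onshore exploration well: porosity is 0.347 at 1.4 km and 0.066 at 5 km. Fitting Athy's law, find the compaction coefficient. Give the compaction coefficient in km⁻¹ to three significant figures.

0.461 km⁻¹

Athy: φ(Z) = φ₀ e^(−cZ) ⇒ φ₁/φ₂ = e^{c(Z₂−Z₁)} ⇒ c = ln(φ₁/φ₂)/(Z₂−Z₁)
c = ln(0.347/0.066) / (5 − 1.4) = ln(5.258) / 3.6 = 1.6597 / 3.6 = 0.461 km⁻¹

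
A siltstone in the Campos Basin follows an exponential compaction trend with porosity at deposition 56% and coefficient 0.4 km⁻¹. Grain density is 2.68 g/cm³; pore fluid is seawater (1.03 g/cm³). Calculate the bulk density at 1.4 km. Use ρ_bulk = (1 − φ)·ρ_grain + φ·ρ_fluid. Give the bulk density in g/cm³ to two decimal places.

Porosity at depth: n = 0.56·exp(−0.4×1.4) = 0.56×0.5712 = 0.3199
Bulk density: ρ_b = (1−n)ρ_g + n·ρ_f = 0.6801×2.68 + 0.3199×1.03
       = 1.823 + 0.329 = 2.152 g/cm³

2.15 g/cm³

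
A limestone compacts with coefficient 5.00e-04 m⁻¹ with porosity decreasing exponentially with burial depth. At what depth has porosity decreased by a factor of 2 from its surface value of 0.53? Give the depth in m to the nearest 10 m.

Working in km (1 km = 1000 m; k in km⁻¹ = k in m⁻¹ × 1000):
φ/φ₀ = 1/2 ⇒ exp(−k·z) = 1/2 ⇒ z = ln(2) / k
z = 0.6931 / 0.5 = 1.386 km

1390 m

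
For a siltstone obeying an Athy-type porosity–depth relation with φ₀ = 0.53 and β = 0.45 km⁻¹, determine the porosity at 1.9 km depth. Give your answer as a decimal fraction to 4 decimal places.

φ = φ₀·exp(−β·Z) = 0.53 × exp(−0.45 × 1.9) = 0.53 × exp(−0.855)
  = 0.53 × 0.4253 = 0.2254

0.2254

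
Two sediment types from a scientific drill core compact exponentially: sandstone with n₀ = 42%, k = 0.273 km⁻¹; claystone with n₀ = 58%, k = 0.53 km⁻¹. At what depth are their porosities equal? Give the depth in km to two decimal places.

1.26 km

Set n₀ₐ e^(−kₐZ) = n₀ᵦ e^(−kᵦZ) ⇒ ln(n₀ₐ/n₀ᵦ) = (kₐ − kᵦ)·Z
Z = ln(0.42/0.58) / (0.273 − 0.53) = -0.3228 / -0.257 = 1.256 km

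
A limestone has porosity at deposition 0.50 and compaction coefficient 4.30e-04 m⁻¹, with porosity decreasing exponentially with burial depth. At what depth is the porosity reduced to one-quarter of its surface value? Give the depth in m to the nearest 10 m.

3220 m

Working in km (1 km = 1000 m; k in km⁻¹ = k in m⁻¹ × 1000):
φ/φ₀ = 1/4 ⇒ exp(−k·d) = 1/4 ⇒ d = ln(4) / k
d = 1.3863 / 0.43 = 3.224 km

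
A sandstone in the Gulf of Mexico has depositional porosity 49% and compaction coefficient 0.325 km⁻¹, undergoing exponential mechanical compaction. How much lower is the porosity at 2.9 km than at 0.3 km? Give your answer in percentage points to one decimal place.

25.4 percentage points

n(0.3) = 0.49·e^(−0.325×0.3) = 0.4445
n(2.9) = 0.49·e^(−0.325×2.9) = 0.1909
Δn = 0.4445 − 0.1909 = 0.2536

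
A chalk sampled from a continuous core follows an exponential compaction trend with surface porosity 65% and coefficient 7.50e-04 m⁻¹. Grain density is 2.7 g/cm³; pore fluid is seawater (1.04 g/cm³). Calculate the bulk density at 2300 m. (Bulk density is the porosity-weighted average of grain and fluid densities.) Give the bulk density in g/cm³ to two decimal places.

2.51 g/cm³

Working in km (1 km = 1000 m; β in km⁻¹ = β in m⁻¹ × 1000):
Porosity at depth: phi = 0.65·exp(−0.75×2.3) = 0.65×0.1782 = 0.1158
Bulk density: ρ_b = (1−phi)ρ_g + phi·ρ_f = 0.8842×2.7 + 0.1158×1.04
       = 2.387 + 0.120 = 2.508 g/cm³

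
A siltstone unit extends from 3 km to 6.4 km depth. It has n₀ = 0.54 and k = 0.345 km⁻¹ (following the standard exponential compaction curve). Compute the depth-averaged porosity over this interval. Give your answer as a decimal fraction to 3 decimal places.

⟨n⟩ = (1/(d₂−d₁)) ∫ n₀ e^(−kd) dd = n₀·(e^(−k·d₁) − e^(−k·d₂)) / (k·(d₂−d₁))
e^(−0.345×3) = 0.3552; e^(−0.345×6.4) = 0.1099
⟨n⟩ = 0.54 × (0.3552 − 0.1099) / (0.345 × 3.4) = 0.54 × 0.2091 = 0.1129

0.113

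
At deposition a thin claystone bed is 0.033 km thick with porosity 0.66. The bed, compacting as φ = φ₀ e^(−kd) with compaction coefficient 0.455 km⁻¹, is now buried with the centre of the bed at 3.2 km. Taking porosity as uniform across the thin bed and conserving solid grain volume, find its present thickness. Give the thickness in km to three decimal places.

Porosity at 3.2 km: φ = 0.66·exp(−0.455×3.2) = 0.1539
Solid-volume conservation: h(1−φ) = h₀(1−φ₀) ⇒ h = h₀·(1−φ₀)/(1−φ)
h = 0.033 × (1 − 0.66)/(1 − 0.1539) = 0.033 × 0.4018 = 0.0133 km

0.013 km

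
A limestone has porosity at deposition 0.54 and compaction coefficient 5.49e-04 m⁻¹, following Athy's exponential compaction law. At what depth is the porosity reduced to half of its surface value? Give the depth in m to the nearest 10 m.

1260 m

Working in km (1 km = 1000 m; k in km⁻¹ = k in m⁻¹ × 1000):
phi/phi₀ = 1/2 ⇒ exp(−k·Z) = 1/2 ⇒ Z = ln(2) / k
Z = 0.6931 / 0.549 = 1.263 km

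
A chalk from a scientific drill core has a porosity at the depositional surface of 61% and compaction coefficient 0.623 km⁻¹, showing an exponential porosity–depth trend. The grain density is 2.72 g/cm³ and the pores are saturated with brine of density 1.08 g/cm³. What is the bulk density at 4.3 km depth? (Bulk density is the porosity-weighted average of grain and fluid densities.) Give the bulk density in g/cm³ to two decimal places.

2.65 g/cm³

Porosity at depth: phi = 0.61·exp(−0.623×4.3) = 0.61×0.0686 = 0.0419
Bulk density: ρ_b = (1−phi)ρ_g + phi·ρ_f = 0.9581×2.72 + 0.0419×1.08
       = 2.606 + 0.045 = 2.651 g/cm³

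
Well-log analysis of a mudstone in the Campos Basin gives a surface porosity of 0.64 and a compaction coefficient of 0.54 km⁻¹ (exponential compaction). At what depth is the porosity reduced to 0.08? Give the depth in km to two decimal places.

Invert Athy's law: z = ln(n₀/n) / k
z = ln(0.64/0.08) / 0.54 = ln(8) / 0.54 = 2.0794 / 0.54 = 3.851 km

3.85 km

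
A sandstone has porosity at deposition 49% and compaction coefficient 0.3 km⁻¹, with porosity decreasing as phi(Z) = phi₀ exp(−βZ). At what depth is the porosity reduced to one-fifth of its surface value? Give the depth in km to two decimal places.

phi/phi₀ = 1/5 ⇒ exp(−β·Z) = 1/5 ⇒ Z = ln(5) / β
Z = 1.6094 / 0.3 = 5.365 km

5.36 km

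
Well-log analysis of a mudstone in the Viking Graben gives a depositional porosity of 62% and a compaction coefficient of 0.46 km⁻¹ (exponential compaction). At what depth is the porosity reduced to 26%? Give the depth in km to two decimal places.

1.89 km

Invert Athy's law: Z = ln(n₀/n) / β
Z = ln(0.62/0.26) / 0.46 = ln(2.385) / 0.46 = 0.8690 / 0.46 = 1.889 km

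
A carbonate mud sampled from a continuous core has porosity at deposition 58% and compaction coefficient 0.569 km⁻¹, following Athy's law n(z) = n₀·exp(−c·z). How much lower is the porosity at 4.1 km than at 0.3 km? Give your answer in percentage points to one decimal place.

43.3 percentage points

n(0.3) = 0.58·e^(−0.569×0.3) = 0.4890
n(4.1) = 0.58·e^(−0.569×4.1) = 0.0563
Δn = 0.4890 − 0.0563 = 0.4327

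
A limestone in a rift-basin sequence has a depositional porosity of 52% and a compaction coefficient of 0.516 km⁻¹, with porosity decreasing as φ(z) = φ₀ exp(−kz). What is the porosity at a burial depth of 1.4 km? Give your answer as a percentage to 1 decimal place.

φ = φ₀·exp(−k·z) = 0.52 × exp(−0.516 × 1.4) = 0.52 × exp(−0.7224)
  = 0.52 × 0.4856 = 0.2525

25.3%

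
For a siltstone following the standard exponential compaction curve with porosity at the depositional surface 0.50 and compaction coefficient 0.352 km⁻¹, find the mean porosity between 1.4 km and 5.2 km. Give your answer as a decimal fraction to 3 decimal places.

0.168

⟨n⟩ = (1/(Z₂−Z₁)) ∫ n₀ e^(−cZ) dZ = n₀·(e^(−c·Z₁) − e^(−c·Z₂)) / (c·(Z₂−Z₁))
e^(−0.352×1.4) = 0.6109; e^(−0.352×5.2) = 0.1603
⟨n⟩ = 0.5 × (0.6109 − 0.1603) / (0.352 × 3.8) = 0.5 × 0.3368 = 0.1684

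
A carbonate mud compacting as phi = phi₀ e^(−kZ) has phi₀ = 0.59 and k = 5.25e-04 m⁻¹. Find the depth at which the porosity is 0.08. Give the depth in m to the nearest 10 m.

Working in km (1 km = 1000 m; k in km⁻¹ = k in m⁻¹ × 1000):
Invert Athy's law: Z = ln(phi₀/phi) / k
Z = ln(0.59/0.08) / 0.525 = ln(7.375) / 0.525 = 1.9981 / 0.525 = 3.806 km

3810 m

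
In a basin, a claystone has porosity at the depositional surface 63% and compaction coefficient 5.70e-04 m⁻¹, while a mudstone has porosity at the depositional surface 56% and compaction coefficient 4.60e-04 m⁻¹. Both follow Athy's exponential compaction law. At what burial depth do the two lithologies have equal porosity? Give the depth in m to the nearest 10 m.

1070 m

Working in km (1 km = 1000 m; β in km⁻¹ = β in m⁻¹ × 1000):
Set φ₀ₐ e^(−βₐz) = φ₀ᵦ e^(−βᵦz) ⇒ ln(φ₀ₐ/φ₀ᵦ) = (βₐ − βᵦ)·z
z = ln(0.63/0.56) / (0.57 − 0.46) = 0.1178 / 0.11 = 1.071 km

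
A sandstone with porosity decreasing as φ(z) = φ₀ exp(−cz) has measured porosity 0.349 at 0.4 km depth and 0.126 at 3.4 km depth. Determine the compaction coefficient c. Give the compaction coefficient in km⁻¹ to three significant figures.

Athy: φ(z) = φ₀ e^(−cz) ⇒ φ₁/φ₂ = e^{c(z₂−z₁)} ⇒ c = ln(φ₁/φ₂)/(z₂−z₁)
c = ln(0.349/0.126) / (3.4 − 0.4) = ln(2.77) / 3 = 1.0188 / 3 = 0.3396 km⁻¹

0.340 km⁻¹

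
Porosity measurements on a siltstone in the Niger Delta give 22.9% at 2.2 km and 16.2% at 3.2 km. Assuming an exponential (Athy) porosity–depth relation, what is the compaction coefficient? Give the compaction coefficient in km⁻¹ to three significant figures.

Athy: φ(d) = φ₀ e^(−cd) ⇒ φ₁/φ₂ = e^{c(d₂−d₁)} ⇒ c = ln(φ₁/φ₂)/(d₂−d₁)
c = ln(0.229/0.162) / (3.2 − 2.2) = ln(1.414) / 1 = 0.3461 / 1 = 0.3461 km⁻¹

0.346 km⁻¹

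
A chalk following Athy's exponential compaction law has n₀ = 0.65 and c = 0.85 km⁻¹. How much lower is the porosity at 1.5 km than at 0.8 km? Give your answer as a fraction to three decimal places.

n(0.8) = 0.65·e^(−0.85×0.8) = 0.3293
n(1.5) = 0.65·e^(−0.85×1.5) = 0.1816
Δn = 0.3293 − 0.1816 = 0.1477

0.148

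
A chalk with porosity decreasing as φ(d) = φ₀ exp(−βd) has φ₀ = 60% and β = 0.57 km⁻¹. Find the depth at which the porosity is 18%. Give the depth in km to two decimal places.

2.11 km

Invert Athy's law: d = ln(φ₀/φ) / β
d = ln(0.6/0.18) / 0.57 = ln(3.333) / 0.57 = 1.2040 / 0.57 = 2.112 km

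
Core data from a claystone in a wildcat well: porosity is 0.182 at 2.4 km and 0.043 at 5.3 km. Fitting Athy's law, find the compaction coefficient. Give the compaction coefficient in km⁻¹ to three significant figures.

Athy: n(d) = n₀ e^(−kd) ⇒ n₁/n₂ = e^{k(d₂−d₁)} ⇒ k = ln(n₁/n₂)/(d₂−d₁)
k = ln(0.182/0.043) / (5.3 − 2.4) = ln(4.233) / 2.9 = 1.4428 / 2.9 = 0.4975 km⁻¹

0.498 km⁻¹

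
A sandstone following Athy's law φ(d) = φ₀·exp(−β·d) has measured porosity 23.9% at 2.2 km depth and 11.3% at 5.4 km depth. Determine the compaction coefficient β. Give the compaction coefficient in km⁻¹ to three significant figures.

0.234 km⁻¹

Athy: φ(d) = φ₀ e^(−βd) ⇒ φ₁/φ₂ = e^{β(d₂−d₁)} ⇒ β = ln(φ₁/φ₂)/(d₂−d₁)
β = ln(0.239/0.113) / (5.4 − 2.2) = ln(2.115) / 3.2 = 0.7491 / 3.2 = 0.2341 km⁻¹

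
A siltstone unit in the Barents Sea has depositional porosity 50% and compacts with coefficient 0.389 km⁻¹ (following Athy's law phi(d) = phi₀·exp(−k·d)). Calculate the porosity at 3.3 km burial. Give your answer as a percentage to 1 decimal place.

13.9%

phi = phi₀·exp(−k·d) = 0.5 × exp(−0.389 × 3.3) = 0.5 × exp(−1.284)
  = 0.5 × 0.2770 = 0.1385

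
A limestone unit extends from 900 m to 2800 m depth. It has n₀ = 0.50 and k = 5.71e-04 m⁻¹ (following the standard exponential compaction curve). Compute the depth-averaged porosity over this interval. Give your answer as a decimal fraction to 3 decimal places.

Working in km (1 km = 1000 m; k in km⁻¹ = k in m⁻¹ × 1000):
⟨n⟩ = (1/(z₂−z₁)) ∫ n₀ e^(−kz) dz = n₀·(e^(−k·z₁) − e^(−k·z₂)) / (k·(z₂−z₁))
e^(−0.571×0.9) = 0.5982; e^(−0.571×2.8) = 0.2021
⟨n⟩ = 0.5 × (0.5982 − 0.2021) / (0.571 × 1.9) = 0.5 × 0.3650 = 0.1825

0.183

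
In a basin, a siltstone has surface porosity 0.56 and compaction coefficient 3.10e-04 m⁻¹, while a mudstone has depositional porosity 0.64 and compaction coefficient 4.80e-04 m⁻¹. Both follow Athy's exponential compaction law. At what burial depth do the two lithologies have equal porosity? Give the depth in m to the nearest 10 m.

790 m

Working in km (1 km = 1000 m; k in km⁻¹ = k in m⁻¹ × 1000):
Set n₀ₐ e^(−kₐZ) = n₀ᵦ e^(−kᵦZ) ⇒ ln(n₀ₐ/n₀ᵦ) = (kₐ − kᵦ)·Z
Z = ln(0.56/0.64) / (0.31 − 0.48) = -0.1335 / -0.17 = 0.785 km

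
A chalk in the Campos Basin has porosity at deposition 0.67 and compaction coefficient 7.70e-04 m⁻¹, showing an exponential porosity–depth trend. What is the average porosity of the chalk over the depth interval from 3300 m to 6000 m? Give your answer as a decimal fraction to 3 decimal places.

Working in km (1 km = 1000 m; c in km⁻¹ = c in m⁻¹ × 1000):
⟨n⟩ = (1/(Z₂−Z₁)) ∫ n₀ e^(−cZ) dZ = n₀·(e^(−c·Z₁) − e^(−c·Z₂)) / (c·(Z₂−Z₁))
e^(−0.77×3.3) = 0.0788; e^(−0.77×6) = 0.0099
⟨n⟩ = 0.67 × (0.0788 − 0.0099) / (0.77 × 2.7) = 0.67 × 0.0332 = 0.0222

0.022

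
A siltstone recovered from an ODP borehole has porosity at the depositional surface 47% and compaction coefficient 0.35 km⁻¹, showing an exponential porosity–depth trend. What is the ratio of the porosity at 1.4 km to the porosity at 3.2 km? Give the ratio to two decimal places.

1.88

n(d₁)/n(d₂) = e^(−k·d₁)/e^(−k·d₂) = e^{k(d₂−d₁)}
= exp(0.35 × 1.8) = exp(0.63) = 1.8776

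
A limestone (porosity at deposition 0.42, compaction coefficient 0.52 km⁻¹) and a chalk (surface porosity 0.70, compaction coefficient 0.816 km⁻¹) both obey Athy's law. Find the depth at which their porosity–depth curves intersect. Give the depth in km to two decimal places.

1.73 km

Set phi₀ₐ e^(−βₐd) = phi₀ᵦ e^(−βᵦd) ⇒ ln(phi₀ₐ/phi₀ᵦ) = (βₐ − βᵦ)·d
d = ln(0.42/0.7) / (0.52 − 0.816) = -0.5108 / -0.296 = 1.726 km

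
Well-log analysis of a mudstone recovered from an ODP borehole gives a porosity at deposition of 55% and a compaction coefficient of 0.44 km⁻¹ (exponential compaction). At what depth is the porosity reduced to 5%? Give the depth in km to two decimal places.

Invert Athy's law: z = ln(φ₀/φ) / c
z = ln(0.55/0.05) / 0.44 = ln(11) / 0.44 = 2.3979 / 0.44 = 5.450 km

5.45 km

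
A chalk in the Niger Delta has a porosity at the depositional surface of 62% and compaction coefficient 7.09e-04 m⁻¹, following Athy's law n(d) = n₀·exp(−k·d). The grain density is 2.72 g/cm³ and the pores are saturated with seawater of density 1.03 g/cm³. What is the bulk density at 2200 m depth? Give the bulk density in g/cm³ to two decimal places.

2.50 g/cm³

Working in km (1 km = 1000 m; k in km⁻¹ = k in m⁻¹ × 1000):
Porosity at depth: n = 0.62·exp(−0.709×2.2) = 0.62×0.2102 = 0.1303
Bulk density: ρ_b = (1−n)ρ_g + n·ρ_f = 0.8697×2.72 + 0.1303×1.03
       = 2.366 + 0.134 = 2.500 g/cm³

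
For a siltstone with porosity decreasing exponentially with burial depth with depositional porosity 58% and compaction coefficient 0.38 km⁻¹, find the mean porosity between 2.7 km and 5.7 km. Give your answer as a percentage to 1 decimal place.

⟨phi⟩ = (1/(Z₂−Z₁)) ∫ phi₀ e^(−cZ) dZ = phi₀·(e^(−c·Z₁) − e^(−c·Z₂)) / (c·(Z₂−Z₁))
e^(−0.38×2.7) = 0.3584; e^(−0.38×5.7) = 0.1146
⟨phi⟩ = 0.58 × (0.3584 − 0.1146) / (0.38 × 3) = 0.58 × 0.2139 = 0.1240

12.4%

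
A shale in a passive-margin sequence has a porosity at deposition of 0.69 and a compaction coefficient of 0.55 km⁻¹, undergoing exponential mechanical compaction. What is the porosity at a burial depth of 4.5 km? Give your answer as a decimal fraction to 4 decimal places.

0.0581

φ = φ₀·exp(−β·d) = 0.69 × exp(−0.55 × 4.5) = 0.69 × exp(−2.475)
  = 0.69 × 0.0842 = 0.0581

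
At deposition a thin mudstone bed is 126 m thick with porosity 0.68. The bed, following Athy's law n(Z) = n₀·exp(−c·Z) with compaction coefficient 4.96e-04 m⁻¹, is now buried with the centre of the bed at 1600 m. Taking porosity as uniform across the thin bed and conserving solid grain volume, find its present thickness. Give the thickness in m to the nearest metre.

58 m

Working in km (1 km = 1000 m; c in km⁻¹ = c in m⁻¹ × 1000):
Porosity at 1.6 km: n = 0.68·exp(−0.496×1.6) = 0.3075
Solid-volume conservation: h(1−n) = h₀(1−n₀) ⇒ h = h₀·(1−n₀)/(1−n)
h = 0.126 × (1 − 0.68)/(1 − 0.3075) = 0.126 × 0.4621 = 0.0582 km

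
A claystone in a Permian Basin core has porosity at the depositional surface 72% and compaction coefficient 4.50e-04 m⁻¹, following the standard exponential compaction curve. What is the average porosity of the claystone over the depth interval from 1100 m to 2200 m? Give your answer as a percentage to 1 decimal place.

Working in km (1 km = 1000 m; k in km⁻¹ = k in m⁻¹ × 1000):
⟨n⟩ = (1/(Z₂−Z₁)) ∫ n₀ e^(−kZ) dZ = n₀·(e^(−k·Z₁) − e^(−k·Z₂)) / (k·(Z₂−Z₁))
e^(−0.45×1.1) = 0.6096; e^(−0.45×2.2) = 0.3716
⟨n⟩ = 0.72 × (0.6096 − 0.3716) / (0.45 × 1.1) = 0.72 × 0.4808 = 0.3462

34.6%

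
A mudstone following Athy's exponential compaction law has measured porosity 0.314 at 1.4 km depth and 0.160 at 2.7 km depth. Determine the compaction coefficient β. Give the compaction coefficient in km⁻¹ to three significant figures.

0.519 km⁻¹

Athy: phi(d) = phi₀ e^(−βd) ⇒ phi₁/phi₂ = e^{β(d₂−d₁)} ⇒ β = ln(phi₁/phi₂)/(d₂−d₁)
β = ln(0.314/0.16) / (2.7 − 1.4) = ln(1.962) / 1.3 = 0.6742 / 1.3 = 0.5186 km⁻¹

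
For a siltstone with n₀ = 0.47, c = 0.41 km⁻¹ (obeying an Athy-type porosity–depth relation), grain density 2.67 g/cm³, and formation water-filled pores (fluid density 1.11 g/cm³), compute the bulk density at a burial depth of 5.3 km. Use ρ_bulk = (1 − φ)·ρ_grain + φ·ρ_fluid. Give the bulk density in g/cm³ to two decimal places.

Porosity at depth: n = 0.47·exp(−0.41×5.3) = 0.47×0.1138 = 0.0535
Bulk density: ρ_b = (1−n)ρ_g + n·ρ_f = 0.9465×2.67 + 0.0535×1.11
       = 2.527 + 0.059 = 2.587 g/cm³

2.59 g/cm³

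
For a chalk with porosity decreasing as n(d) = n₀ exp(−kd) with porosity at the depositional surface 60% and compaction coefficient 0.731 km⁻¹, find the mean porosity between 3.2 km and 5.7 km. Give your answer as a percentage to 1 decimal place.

2.7%

⟨n⟩ = (1/(d₂−d₁)) ∫ n₀ e^(−kd) dd = n₀·(e^(−k·d₁) − e^(−k·d₂)) / (k·(d₂−d₁))
e^(−0.731×3.2) = 0.0964; e^(−0.731×5.7) = 0.0155
⟨n⟩ = 0.6 × (0.0964 − 0.0155) / (0.731 × 2.5) = 0.6 × 0.0443 = 0.0266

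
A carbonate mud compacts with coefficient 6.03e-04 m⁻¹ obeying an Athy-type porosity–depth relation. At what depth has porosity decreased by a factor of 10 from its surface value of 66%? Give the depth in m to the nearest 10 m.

3820 m

Working in km (1 km = 1000 m; c in km⁻¹ = c in m⁻¹ × 1000):
phi/phi₀ = 1/10 ⇒ exp(−c·Z) = 1/10 ⇒ Z = ln(10) / c
Z = 2.3026 / 0.603 = 3.819 km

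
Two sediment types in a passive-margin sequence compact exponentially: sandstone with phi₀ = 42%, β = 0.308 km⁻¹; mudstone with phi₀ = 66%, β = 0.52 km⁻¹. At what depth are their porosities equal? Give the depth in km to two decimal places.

2.13 km

Set phi₀ₐ e^(−βₐd) = phi₀ᵦ e^(−βᵦd) ⇒ ln(phi₀ₐ/phi₀ᵦ) = (βₐ − βᵦ)·d
d = ln(0.42/0.66) / (0.308 − 0.52) = -0.4520 / -0.212 = 2.132 km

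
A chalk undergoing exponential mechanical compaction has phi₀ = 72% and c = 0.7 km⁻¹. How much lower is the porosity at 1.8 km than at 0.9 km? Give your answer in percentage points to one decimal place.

phi(0.9) = 0.72·e^(−0.7×0.9) = 0.3835
phi(1.8) = 0.72·e^(−0.7×1.8) = 0.2042
Δphi = 0.3835 − 0.2042 = 0.1792

17.9 percentage points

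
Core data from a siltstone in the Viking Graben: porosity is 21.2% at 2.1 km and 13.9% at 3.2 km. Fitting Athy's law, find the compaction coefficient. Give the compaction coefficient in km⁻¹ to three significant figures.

Athy: φ(d) = φ₀ e^(−βd) ⇒ φ₁/φ₂ = e^{β(d₂−d₁)} ⇒ β = ln(φ₁/φ₂)/(d₂−d₁)
β = ln(0.212/0.139) / (3.2 − 2.1) = ln(1.525) / 1.1 = 0.4221 / 1.1 = 0.3837 km⁻¹

0.384 km⁻¹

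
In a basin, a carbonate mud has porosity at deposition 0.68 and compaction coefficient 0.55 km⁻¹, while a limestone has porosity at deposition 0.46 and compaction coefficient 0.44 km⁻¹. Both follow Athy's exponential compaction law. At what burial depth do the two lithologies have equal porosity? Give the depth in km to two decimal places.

Set phi₀ₐ e^(−cₐZ) = phi₀ᵦ e^(−cᵦZ) ⇒ ln(phi₀ₐ/phi₀ᵦ) = (cₐ − cᵦ)·Z
Z = ln(0.68/0.46) / (0.55 − 0.44) = 0.3909 / 0.11 = 3.553 km

3.55 km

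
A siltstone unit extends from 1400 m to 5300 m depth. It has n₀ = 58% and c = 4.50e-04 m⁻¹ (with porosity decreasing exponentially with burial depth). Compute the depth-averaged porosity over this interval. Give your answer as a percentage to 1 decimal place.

14.6%

Working in km (1 km = 1000 m; c in km⁻¹ = c in m⁻¹ × 1000):
⟨n⟩ = (1/(z₂−z₁)) ∫ n₀ e^(−cz) dz = n₀·(e^(−c·z₁) − e^(−c·z₂)) / (c·(z₂−z₁))
e^(−0.45×1.4) = 0.5326; e^(−0.45×5.3) = 0.0921
⟨n⟩ = 0.58 × (0.5326 − 0.0921) / (0.45 × 3.9) = 0.58 × 0.2510 = 0.1456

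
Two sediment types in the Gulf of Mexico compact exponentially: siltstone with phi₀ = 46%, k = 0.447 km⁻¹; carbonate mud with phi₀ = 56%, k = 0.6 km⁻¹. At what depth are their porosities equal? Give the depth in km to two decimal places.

Set phi₀ₐ e^(−kₐz) = phi₀ᵦ e^(−kᵦz) ⇒ ln(phi₀ₐ/phi₀ᵦ) = (kₐ − kᵦ)·z
z = ln(0.46/0.56) / (0.447 − 0.6) = -0.1967 / -0.153 = 1.286 km

1.29 km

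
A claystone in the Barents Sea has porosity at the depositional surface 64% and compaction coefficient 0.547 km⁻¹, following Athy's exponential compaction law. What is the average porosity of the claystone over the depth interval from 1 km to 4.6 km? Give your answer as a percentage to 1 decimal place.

⟨phi⟩ = (1/(d₂−d₁)) ∫ phi₀ e^(−kd) dd = phi₀·(e^(−k·d₁) − e^(−k·d₂)) / (k·(d₂−d₁))
e^(−0.547×1) = 0.5787; e^(−0.547×4.6) = 0.0808
⟨phi⟩ = 0.64 × (0.5787 − 0.0808) / (0.547 × 3.6) = 0.64 × 0.2529 = 0.1618

16.2%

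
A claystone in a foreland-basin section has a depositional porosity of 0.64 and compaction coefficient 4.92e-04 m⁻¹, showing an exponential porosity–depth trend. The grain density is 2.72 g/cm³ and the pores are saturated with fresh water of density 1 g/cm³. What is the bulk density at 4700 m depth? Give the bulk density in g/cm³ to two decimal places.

Working in km (1 km = 1000 m; k in km⁻¹ = k in m⁻¹ × 1000):
Porosity at depth: n = 0.64·exp(−0.492×4.7) = 0.64×0.0990 = 0.0634
Bulk density: ρ_b = (1−n)ρ_g + n·ρ_f = 0.9366×2.72 + 0.0634×1
       = 2.548 + 0.063 = 2.611 g/cm³

2.61 g/cm³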